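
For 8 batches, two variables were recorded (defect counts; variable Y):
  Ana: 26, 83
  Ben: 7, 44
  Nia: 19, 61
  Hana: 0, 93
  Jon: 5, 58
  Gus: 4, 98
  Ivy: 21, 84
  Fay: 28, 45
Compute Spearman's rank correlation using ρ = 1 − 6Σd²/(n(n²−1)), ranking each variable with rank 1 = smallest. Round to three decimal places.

-0.452

Ranks of variable 1: 7, 4, 5, 1, 3, 2, 6, 8
Ranks of variable 2: 5, 1, 4, 7, 3, 8, 6, 2
d = r₁ − r₂: 2, 3, 1, -6, 0, -6, 0, 6
d²: 4, 9, 1, 36, 0, 36, 0, 36; Σd² = 122
ρ = 1 − 6·122/(8·63) = 1 − 732/504 = -0.452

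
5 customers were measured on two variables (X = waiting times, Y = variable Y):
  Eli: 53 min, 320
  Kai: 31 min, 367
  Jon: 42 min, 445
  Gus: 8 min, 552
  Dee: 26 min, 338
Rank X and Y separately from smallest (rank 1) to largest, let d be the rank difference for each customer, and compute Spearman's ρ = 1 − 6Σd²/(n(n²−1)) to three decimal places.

Ranks of variable 1: 5, 3, 4, 1, 2
Ranks of variable 2: 1, 3, 4, 5, 2
d = r₁ − r₂: 4, 0, 0, -4, 0
d²: 16, 0, 0, 16, 0; Σd² = 32
ρ = 1 − 6·32/(5·24) = 1 − 192/120 = -0.600

-0.600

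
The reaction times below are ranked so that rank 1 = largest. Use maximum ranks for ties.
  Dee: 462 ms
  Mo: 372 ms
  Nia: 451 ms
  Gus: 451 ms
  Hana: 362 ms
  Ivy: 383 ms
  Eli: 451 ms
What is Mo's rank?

Sorted (descending): 462, 451, 451, 451, 383, 372, 362
The 3 values of 451 occupy positions 2–4 → each gets rank 4.
Mo has value 372 ms → rank 6.

6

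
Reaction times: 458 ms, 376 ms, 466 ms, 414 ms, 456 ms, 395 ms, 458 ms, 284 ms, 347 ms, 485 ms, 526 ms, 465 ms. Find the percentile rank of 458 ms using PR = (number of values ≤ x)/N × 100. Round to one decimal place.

66.7

N = 12.
Strictly below 458: 6. Equal to 458: 2.
PR = 8/12 × 100 = 66.7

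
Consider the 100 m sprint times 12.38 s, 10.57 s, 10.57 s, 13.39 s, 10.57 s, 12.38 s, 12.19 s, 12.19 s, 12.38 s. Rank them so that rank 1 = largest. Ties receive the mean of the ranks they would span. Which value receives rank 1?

13.39

Sorted (descending): 13.39, 12.38, 12.38, 12.38, 12.19, 12.19, 10.57, 10.57, 10.57
The 3 values of 12.38 occupy positions 2–4 → average rank 3.
The 2 values of 12.19 occupy positions 5–6 → average rank (5+6)/2 = 5.5.
The 3 values of 10.57 occupy positions 7–9 → average rank 8.
Rank 1 → value 13.39.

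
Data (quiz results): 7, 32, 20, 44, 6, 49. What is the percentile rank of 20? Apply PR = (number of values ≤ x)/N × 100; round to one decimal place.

50.0

N = 6.
Strictly below 20: 2. Equal to 20: 1.
PR = 3/6 × 100 = 50.0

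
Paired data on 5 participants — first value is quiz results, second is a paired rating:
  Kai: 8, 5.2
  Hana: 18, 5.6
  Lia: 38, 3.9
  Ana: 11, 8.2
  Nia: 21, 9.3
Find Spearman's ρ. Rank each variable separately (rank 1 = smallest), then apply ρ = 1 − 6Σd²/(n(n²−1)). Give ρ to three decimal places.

-0.100

Ranks of variable 1: 1, 3, 5, 2, 4
Ranks of variable 2: 2, 3, 1, 4, 5
d = r₁ − r₂: -1, 0, 4, -2, -1
d²: 1, 0, 16, 4, 1; Σd² = 22
ρ = 1 − 6·22/(5·24) = 1 − 132/120 = -0.100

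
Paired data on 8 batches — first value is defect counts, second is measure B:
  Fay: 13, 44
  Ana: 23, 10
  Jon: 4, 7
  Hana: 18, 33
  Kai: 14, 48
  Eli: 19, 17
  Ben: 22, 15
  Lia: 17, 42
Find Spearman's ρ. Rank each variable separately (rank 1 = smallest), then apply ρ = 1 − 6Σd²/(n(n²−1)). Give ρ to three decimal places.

Ranks of variable 1: 2, 8, 1, 5, 3, 6, 7, 4
Ranks of variable 2: 7, 2, 1, 5, 8, 4, 3, 6
d = r₁ − r₂: -5, 6, 0, 0, -5, 2, 4, -2
d²: 25, 36, 0, 0, 25, 4, 16, 4; Σd² = 110
ρ = 1 − 6·110/(8·63) = 1 − 660/504 = -0.310

-0.310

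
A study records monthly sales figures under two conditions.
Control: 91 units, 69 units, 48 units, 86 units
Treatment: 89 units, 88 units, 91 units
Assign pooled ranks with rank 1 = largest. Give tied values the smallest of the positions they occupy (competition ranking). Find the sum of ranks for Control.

19

Sorted (descending): 91, 91, 89, 88, 86, 69, 48
The 2 values of 91 occupy positions 1–2 → each gets rank 1.
Control values → pooled ranks: 91→1, 69→6, 48→7, 86→5
Rank sum = 1 + 6 + 7 + 5 = 19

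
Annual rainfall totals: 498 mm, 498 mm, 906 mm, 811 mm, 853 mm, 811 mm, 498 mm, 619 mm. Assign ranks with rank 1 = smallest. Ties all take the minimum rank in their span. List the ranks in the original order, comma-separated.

Sorted (ascending): 498, 498, 498, 619, 811, 811, 853, 906
The 3 values of 498 occupy positions 1–3 → each gets rank 1.
The 2 values of 811 occupy positions 5–6 → each gets rank 5.

1, 1, 8, 5, 7, 5, 1, 4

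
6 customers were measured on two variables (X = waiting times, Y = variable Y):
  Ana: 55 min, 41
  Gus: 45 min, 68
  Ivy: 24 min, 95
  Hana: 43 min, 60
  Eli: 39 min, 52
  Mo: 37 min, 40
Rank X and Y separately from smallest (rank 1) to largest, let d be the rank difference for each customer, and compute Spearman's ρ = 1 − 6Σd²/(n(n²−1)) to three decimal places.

-0.200

Ranks of variable 1: 6, 5, 1, 4, 3, 2
Ranks of variable 2: 2, 5, 6, 4, 3, 1
d = r₁ − r₂: 4, 0, -5, 0, 0, 1
d²: 16, 0, 25, 0, 0, 1; Σd² = 42
ρ = 1 − 6·42/(6·35) = 1 − 252/210 = -0.200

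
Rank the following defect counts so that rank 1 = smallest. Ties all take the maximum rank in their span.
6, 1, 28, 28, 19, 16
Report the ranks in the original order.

2, 1, 6, 6, 4, 3

Sorted (ascending): 1, 6, 16, 19, 28, 28
The 2 values of 28 occupy positions 5–6 → each gets rank 6.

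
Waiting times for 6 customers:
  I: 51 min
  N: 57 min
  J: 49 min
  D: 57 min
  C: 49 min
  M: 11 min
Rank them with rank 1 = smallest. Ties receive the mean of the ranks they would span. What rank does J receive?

Sorted (ascending): 11, 49, 49, 51, 57, 57
The 2 values of 49 occupy positions 2–3 → average rank (2+3)/2 = 2.5.
The 2 values of 57 occupy positions 5–6 → average rank (5+6)/2 = 5.5.
J has value 49 min → rank 2.5.

2.5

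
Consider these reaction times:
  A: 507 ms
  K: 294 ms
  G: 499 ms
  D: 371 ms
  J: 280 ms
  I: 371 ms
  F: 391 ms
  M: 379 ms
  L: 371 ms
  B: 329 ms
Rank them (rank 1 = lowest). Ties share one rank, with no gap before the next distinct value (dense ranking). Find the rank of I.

4

Sorted (ascending): 280, 294, 329, 371, 371, 371, 379, 391, 499, 507
The 3 values of 371 share dense rank 4.
Remaining distinct values take the next consecutive integers.
I has value 371 ms → rank 4.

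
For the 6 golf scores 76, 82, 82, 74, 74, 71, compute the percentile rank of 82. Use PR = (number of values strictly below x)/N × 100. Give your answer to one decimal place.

N = 6.
Strictly below 82: 4. Equal to 82: 2.
PR = 4/6 × 100 = 66.7

66.7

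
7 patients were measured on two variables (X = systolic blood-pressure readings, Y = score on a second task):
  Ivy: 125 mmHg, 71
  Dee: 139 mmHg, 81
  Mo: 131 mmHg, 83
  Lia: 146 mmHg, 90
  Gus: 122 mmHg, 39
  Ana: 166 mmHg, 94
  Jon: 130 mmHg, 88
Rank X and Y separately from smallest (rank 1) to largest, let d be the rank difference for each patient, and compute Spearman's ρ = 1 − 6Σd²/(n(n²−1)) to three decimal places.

Ranks of variable 1: 2, 5, 4, 6, 1, 7, 3
Ranks of variable 2: 2, 3, 4, 6, 1, 7, 5
d = r₁ − r₂: 0, 2, 0, 0, 0, 0, -2
d²: 0, 4, 0, 0, 0, 0, 4; Σd² = 8
ρ = 1 − 6·8/(7·48) = 1 − 48/336 = 0.857

0.857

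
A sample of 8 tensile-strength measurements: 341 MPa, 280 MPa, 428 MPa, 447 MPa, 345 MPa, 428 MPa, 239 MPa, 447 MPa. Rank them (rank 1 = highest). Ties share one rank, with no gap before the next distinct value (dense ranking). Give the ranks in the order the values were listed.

4, 5, 2, 1, 3, 2, 6, 1

Sorted (descending): 447, 447, 428, 428, 345, 341, 280, 239
The 2 values of 447 share dense rank 1.
The 2 values of 428 share dense rank 2.
Remaining distinct values take the next consecutive integers.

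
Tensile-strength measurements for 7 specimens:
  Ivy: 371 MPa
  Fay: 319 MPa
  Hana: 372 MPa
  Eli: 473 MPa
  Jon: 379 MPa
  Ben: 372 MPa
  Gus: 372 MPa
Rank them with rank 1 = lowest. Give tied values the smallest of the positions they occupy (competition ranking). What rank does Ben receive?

Sorted (ascending): 319, 371, 372, 372, 372, 379, 473
The 3 values of 372 occupy positions 3–5 → each gets rank 3.
Ben has value 372 MPa → rank 3.

3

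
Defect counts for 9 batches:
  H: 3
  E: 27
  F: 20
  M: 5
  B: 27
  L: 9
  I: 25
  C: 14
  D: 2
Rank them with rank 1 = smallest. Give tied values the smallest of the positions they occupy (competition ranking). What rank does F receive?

6

Sorted (ascending): 2, 3, 5, 9, 14, 20, 25, 27, 27
The 2 values of 27 occupy positions 8–9 → each gets rank 8.
F has value 20 → rank 6.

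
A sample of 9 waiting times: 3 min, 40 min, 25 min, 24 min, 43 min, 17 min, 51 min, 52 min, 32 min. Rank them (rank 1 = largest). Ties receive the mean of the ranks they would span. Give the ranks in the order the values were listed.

9, 4, 6, 7, 3, 8, 2, 1, 5

Sorted (descending): 52, 51, 43, 40, 32, 25, 24, 17, 3
No ties — each value takes its position as its rank.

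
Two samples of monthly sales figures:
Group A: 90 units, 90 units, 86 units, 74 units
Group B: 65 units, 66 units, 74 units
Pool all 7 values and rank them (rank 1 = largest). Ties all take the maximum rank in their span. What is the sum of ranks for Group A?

12

Sorted (descending): 90, 90, 86, 74, 74, 66, 65
The 2 values of 90 occupy positions 1–2 → each gets rank 2.
The 2 values of 74 occupy positions 4–5 → each gets rank 5.
Group A values → pooled ranks: 90→2, 90→2, 86→3, 74→5
Rank sum = 2 + 2 + 3 + 5 = 12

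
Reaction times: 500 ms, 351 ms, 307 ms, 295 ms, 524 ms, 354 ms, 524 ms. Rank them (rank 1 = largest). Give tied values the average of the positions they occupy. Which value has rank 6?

Sorted (descending): 524, 524, 500, 354, 351, 307, 295
The 2 values of 524 occupy positions 1–2 → average rank (1+2)/2 = 1.5.
Rank 6 → value 307.

307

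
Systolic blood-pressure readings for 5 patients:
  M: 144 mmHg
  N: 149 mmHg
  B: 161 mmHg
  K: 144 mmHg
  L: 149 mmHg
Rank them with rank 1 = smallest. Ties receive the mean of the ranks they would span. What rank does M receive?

1.5

Sorted (ascending): 144, 144, 149, 149, 161
The 2 values of 144 occupy positions 1–2 → average rank (1+2)/2 = 1.5.
The 2 values of 149 occupy positions 3–4 → average rank (3+4)/2 = 3.5.
M has value 144 mmHg → rank 1.5.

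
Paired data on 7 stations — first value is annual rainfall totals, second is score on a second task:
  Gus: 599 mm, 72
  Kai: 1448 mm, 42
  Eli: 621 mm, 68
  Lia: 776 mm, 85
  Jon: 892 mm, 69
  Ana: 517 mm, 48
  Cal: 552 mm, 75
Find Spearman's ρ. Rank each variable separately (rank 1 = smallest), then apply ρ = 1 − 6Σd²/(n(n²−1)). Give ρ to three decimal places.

-0.179

Ranks of variable 1: 3, 7, 4, 5, 6, 1, 2
Ranks of variable 2: 5, 1, 3, 7, 4, 2, 6
d = r₁ − r₂: -2, 6, 1, -2, 2, -1, -4
d²: 4, 36, 1, 4, 4, 1, 16; Σd² = 66
ρ = 1 − 6·66/(7·48) = 1 − 396/336 = -0.179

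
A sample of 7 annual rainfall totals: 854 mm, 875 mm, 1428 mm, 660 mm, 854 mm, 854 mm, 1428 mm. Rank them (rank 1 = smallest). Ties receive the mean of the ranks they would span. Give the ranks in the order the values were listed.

3, 5, 6.5, 1, 3, 3, 6.5

Sorted (ascending): 660, 854, 854, 854, 875, 1428, 1428
The 3 values of 854 occupy positions 2–4 → average rank 3.
The 2 values of 1428 occupy positions 6–7 → average rank (6+7)/2 = 6.5.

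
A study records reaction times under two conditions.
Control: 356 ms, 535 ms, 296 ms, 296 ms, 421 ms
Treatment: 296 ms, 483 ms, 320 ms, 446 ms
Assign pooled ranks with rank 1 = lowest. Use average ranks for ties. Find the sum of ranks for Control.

24

Sorted (ascending): 296, 296, 296, 320, 356, 421, 446, 483, 535
The 3 values of 296 occupy positions 1–3 → average rank 2.
Control values → pooled ranks: 356→5, 535→9, 296→2, 296→2, 421→6
Rank sum = 5 + 9 + 2 + 2 + 6 = 24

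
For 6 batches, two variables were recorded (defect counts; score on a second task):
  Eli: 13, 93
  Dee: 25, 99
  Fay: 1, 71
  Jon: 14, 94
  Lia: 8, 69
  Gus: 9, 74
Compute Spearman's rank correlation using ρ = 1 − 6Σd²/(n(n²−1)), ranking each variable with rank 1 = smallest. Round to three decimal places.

0.943

Ranks of variable 1: 4, 6, 1, 5, 2, 3
Ranks of variable 2: 4, 6, 2, 5, 1, 3
d = r₁ − r₂: 0, 0, -1, 0, 1, 0
d²: 0, 0, 1, 0, 1, 0; Σd² = 2
ρ = 1 − 6·2/(6·35) = 1 − 12/210 = 0.943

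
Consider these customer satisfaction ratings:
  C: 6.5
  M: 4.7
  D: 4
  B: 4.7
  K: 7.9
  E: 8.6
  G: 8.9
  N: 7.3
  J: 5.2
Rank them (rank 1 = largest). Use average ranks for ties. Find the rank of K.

3

Sorted (descending): 8.9, 8.6, 7.9, 7.3, 6.5, 5.2, 4.7, 4.7, 4
The 2 values of 4.7 occupy positions 7–8 → average rank (7+8)/2 = 7.5.
K has value 7.9 → rank 3.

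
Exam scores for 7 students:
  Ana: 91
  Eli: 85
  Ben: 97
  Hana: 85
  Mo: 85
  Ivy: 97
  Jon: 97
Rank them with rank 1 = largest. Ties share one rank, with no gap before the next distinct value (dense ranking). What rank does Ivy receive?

Sorted (descending): 97, 97, 97, 91, 85, 85, 85
The 3 values of 97 share dense rank 1.
The 3 values of 85 share dense rank 3.
Remaining distinct values take the next consecutive integers.
Ivy has value 97 → rank 1.

1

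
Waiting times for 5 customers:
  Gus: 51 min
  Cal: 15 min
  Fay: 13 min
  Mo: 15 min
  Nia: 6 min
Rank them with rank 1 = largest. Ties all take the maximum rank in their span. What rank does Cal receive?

3

Sorted (descending): 51, 15, 15, 13, 6
The 2 values of 15 occupy positions 2–3 → each gets rank 3.
Cal has value 15 min → rank 3.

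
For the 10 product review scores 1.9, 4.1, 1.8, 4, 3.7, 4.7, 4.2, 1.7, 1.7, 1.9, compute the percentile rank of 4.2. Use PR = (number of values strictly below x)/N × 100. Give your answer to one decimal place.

80.0

N = 10.
Strictly below 4.2: 8. Equal to 4.2: 1.
PR = 8/10 × 100 = 80.0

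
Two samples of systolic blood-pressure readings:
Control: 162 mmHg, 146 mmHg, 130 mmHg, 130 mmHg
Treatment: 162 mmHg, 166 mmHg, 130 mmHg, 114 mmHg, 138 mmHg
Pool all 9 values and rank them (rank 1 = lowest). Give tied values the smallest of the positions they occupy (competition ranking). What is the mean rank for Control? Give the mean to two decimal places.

Sorted (ascending): 114, 130, 130, 130, 138, 146, 162, 162, 166
The 3 values of 130 occupy positions 2–4 → each gets rank 2.
The 2 values of 162 occupy positions 7–8 → each gets rank 7.
Control values → pooled ranks: 162→7, 146→6, 130→2, 130→2
Mean rank = (7 + 6 + 2 + 2) / 4 = 4.25

4.25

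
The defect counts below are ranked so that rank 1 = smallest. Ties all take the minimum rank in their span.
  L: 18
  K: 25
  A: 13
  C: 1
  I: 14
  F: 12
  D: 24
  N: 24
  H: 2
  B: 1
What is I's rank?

Sorted (ascending): 1, 1, 2, 12, 13, 14, 18, 24, 24, 25
The 2 values of 1 occupy positions 1–2 → each gets rank 1.
The 2 values of 24 occupy positions 8–9 → each gets rank 8.
I has value 14 → rank 6.

6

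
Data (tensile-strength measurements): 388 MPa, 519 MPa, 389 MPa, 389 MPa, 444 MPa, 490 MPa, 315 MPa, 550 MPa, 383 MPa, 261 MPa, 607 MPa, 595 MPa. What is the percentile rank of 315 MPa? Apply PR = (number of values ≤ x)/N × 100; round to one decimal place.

N = 12.
Strictly below 315: 1. Equal to 315: 1.
PR = 2/12 × 100 = 16.7

16.7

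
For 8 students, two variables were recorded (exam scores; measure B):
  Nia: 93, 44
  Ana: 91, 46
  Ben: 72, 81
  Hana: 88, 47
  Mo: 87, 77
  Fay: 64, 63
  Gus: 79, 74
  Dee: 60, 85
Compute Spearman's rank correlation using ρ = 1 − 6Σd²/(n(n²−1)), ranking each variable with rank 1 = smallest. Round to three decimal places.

-0.833

Ranks of variable 1: 8, 7, 3, 6, 5, 2, 4, 1
Ranks of variable 2: 1, 2, 7, 3, 6, 4, 5, 8
d = r₁ − r₂: 7, 5, -4, 3, -1, -2, -1, -7
d²: 49, 25, 16, 9, 1, 4, 1, 49; Σd² = 154
ρ = 1 − 6·154/(8·63) = 1 − 924/504 = -0.833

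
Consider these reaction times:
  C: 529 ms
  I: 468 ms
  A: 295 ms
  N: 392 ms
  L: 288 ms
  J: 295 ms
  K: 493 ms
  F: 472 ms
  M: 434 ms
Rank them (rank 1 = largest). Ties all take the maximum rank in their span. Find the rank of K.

2

Sorted (descending): 529, 493, 472, 468, 434, 392, 295, 295, 288
The 2 values of 295 occupy positions 7–8 → each gets rank 8.
K has value 493 ms → rank 2.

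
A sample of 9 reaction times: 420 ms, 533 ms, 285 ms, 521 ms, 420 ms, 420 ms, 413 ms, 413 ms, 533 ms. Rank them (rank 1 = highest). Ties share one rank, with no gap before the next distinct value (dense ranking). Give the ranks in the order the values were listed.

Sorted (descending): 533, 533, 521, 420, 420, 420, 413, 413, 285
The 2 values of 533 share dense rank 1.
The 3 values of 420 share dense rank 3.
The 2 values of 413 share dense rank 4.
Remaining distinct values take the next consecutive integers.

3, 1, 5, 2, 3, 3, 4, 4, 1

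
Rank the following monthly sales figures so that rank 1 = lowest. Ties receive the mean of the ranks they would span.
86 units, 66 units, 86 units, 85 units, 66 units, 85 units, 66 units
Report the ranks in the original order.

Sorted (ascending): 66, 66, 66, 85, 85, 86, 86
The 3 values of 66 occupy positions 1–3 → average rank 2.
The 2 values of 85 occupy positions 4–5 → average rank (4+5)/2 = 4.5.
The 2 values of 86 occupy positions 6–7 → average rank (6+7)/2 = 6.5.

6.5, 2, 6.5, 4.5, 2, 4.5, 2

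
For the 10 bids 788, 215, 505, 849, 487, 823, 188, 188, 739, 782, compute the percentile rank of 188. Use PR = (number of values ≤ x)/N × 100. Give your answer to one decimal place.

20.0

N = 10.
Strictly below 188: 0. Equal to 188: 2.
PR = 2/10 × 100 = 20.0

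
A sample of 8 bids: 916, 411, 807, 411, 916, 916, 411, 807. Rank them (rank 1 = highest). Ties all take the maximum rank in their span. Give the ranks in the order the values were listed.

3, 8, 5, 8, 3, 3, 8, 5

Sorted (descending): 916, 916, 916, 807, 807, 411, 411, 411
The 3 values of 916 occupy positions 1–3 → each gets rank 3.
The 2 values of 807 occupy positions 4–5 → each gets rank 5.
The 3 values of 411 occupy positions 6–8 → each gets rank 8.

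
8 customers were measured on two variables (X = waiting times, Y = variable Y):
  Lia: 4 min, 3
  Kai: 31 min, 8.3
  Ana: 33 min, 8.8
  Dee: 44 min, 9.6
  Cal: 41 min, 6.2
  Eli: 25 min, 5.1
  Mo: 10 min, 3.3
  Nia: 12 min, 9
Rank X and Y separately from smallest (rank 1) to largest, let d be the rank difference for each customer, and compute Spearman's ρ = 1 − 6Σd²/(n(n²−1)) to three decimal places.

0.690

Ranks of variable 1: 1, 5, 6, 8, 7, 4, 2, 3
Ranks of variable 2: 1, 5, 6, 8, 4, 3, 2, 7
d = r₁ − r₂: 0, 0, 0, 0, 3, 1, 0, -4
d²: 0, 0, 0, 0, 9, 1, 0, 16; Σd² = 26
ρ = 1 − 6·26/(8·63) = 1 − 156/504 = 0.690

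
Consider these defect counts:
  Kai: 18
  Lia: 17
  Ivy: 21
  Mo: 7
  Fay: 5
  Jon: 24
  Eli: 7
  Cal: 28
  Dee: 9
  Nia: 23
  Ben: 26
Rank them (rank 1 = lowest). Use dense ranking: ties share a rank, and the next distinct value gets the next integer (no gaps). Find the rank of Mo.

2

Sorted (ascending): 5, 7, 7, 9, 17, 18, 21, 23, 24, 26, 28
The 2 values of 7 share dense rank 2.
Remaining distinct values take the next consecutive integers.
Mo has value 7 → rank 2.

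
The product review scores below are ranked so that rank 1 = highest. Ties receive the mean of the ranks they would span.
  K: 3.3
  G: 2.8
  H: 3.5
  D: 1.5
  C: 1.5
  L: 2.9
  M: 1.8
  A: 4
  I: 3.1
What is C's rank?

Sorted (descending): 4, 3.5, 3.3, 3.1, 2.9, 2.8, 1.8, 1.5, 1.5
The 2 values of 1.5 occupy positions 8–9 → average rank (8+9)/2 = 8.5.
C has value 1.5 → rank 8.5.

8.5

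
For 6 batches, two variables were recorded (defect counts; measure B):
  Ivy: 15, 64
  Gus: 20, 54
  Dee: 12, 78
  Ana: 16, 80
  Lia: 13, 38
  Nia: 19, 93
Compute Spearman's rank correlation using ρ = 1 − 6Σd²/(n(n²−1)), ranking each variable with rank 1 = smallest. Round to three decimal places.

Ranks of variable 1: 3, 6, 1, 4, 2, 5
Ranks of variable 2: 3, 2, 4, 5, 1, 6
d = r₁ − r₂: 0, 4, -3, -1, 1, -1
d²: 0, 16, 9, 1, 1, 1; Σd² = 28
ρ = 1 − 6·28/(6·35) = 1 − 168/210 = 0.200

0.200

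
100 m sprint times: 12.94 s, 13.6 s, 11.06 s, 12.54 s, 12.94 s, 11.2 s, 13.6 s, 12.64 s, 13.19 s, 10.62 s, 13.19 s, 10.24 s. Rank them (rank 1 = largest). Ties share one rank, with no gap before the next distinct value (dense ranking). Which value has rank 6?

11.2

Sorted (descending): 13.6, 13.6, 13.19, 13.19, 12.94, 12.94, 12.64, 12.54, 11.2, 11.06, 10.62, 10.24
The 2 values of 13.6 share dense rank 1.
The 2 values of 13.19 share dense rank 2.
The 2 values of 12.94 share dense rank 3.
Remaining distinct values take the next consecutive integers.
Rank 6 → value 11.2.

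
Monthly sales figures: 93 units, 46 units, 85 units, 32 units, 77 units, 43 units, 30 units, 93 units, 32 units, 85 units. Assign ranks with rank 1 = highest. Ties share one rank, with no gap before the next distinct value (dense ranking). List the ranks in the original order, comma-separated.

Sorted (descending): 93, 93, 85, 85, 77, 46, 43, 32, 32, 30
The 2 values of 93 share dense rank 1.
The 2 values of 85 share dense rank 2.
The 2 values of 32 share dense rank 6.
Remaining distinct values take the next consecutive integers.

1, 4, 2, 6, 3, 5, 7, 1, 6, 2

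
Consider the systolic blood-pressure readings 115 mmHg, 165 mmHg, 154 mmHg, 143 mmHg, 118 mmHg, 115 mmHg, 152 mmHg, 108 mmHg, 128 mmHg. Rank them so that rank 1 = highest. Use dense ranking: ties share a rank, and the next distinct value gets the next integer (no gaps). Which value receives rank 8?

108

Sorted (descending): 165, 154, 152, 143, 128, 118, 115, 115, 108
The 2 values of 115 share dense rank 7.
Remaining distinct values take the next consecutive integers.
Rank 8 → value 108.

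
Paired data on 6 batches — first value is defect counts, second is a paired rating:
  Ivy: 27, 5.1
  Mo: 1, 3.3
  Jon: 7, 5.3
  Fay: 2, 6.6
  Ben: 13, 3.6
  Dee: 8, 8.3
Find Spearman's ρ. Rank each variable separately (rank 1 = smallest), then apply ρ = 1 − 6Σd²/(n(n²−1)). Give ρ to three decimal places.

Ranks of variable 1: 6, 1, 3, 2, 5, 4
Ranks of variable 2: 3, 1, 4, 5, 2, 6
d = r₁ − r₂: 3, 0, -1, -3, 3, -2
d²: 9, 0, 1, 9, 9, 4; Σd² = 32
ρ = 1 − 6·32/(6·35) = 1 − 192/210 = 0.086

0.086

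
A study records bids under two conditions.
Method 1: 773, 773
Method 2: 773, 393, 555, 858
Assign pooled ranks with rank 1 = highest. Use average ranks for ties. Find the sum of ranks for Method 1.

Sorted (descending): 858, 773, 773, 773, 555, 393
The 3 values of 773 occupy positions 2–4 → average rank 3.
Method 1 values → pooled ranks: 773→3, 773→3
Rank sum = 3 + 3 = 6

6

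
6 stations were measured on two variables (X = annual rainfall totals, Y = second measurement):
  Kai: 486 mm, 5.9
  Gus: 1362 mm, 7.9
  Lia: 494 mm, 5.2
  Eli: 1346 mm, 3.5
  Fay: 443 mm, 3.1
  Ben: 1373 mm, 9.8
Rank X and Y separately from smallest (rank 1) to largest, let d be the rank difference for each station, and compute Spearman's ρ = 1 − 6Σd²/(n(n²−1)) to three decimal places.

0.771

Ranks of variable 1: 2, 5, 3, 4, 1, 6
Ranks of variable 2: 4, 5, 3, 2, 1, 6
d = r₁ − r₂: -2, 0, 0, 2, 0, 0
d²: 4, 0, 0, 4, 0, 0; Σd² = 8
ρ = 1 − 6·8/(6·35) = 1 − 48/210 = 0.771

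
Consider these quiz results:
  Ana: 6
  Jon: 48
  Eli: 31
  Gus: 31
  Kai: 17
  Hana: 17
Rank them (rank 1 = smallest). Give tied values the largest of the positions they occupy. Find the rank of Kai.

Sorted (ascending): 6, 17, 17, 31, 31, 48
The 2 values of 17 occupy positions 2–3 → each gets rank 3.
The 2 values of 31 occupy positions 4–5 → each gets rank 5.
Kai has value 17 → rank 3.

3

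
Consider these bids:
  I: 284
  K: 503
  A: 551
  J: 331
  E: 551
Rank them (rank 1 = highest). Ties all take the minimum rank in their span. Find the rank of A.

Sorted (descending): 551, 551, 503, 331, 284
The 2 values of 551 occupy positions 1–2 → each gets rank 1.
A has value 551 → rank 1.

1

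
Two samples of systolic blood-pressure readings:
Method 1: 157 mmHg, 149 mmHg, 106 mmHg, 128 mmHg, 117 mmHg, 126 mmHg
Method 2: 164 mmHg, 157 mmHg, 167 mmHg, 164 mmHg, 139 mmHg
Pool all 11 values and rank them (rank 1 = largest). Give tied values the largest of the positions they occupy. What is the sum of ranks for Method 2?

19

Sorted (descending): 167, 164, 164, 157, 157, 149, 139, 128, 126, 117, 106
The 2 values of 164 occupy positions 2–3 → each gets rank 3.
The 2 values of 157 occupy positions 4–5 → each gets rank 5.
Method 2 values → pooled ranks: 164→3, 157→5, 167→1, 164→3, 139→7
Rank sum = 3 + 5 + 1 + 3 + 7 = 19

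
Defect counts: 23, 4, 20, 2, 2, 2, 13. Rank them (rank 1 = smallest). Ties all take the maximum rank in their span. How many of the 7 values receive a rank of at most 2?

Sorted (ascending): 2, 2, 2, 4, 13, 20, 23
The 3 values of 2 occupy positions 1–3 → each gets rank 3.
Ranks ≤ 2: {} → 0 values.

0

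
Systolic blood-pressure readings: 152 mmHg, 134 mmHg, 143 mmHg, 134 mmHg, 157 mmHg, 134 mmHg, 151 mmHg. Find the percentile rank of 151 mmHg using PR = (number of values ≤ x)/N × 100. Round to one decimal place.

N = 7.
Strictly below 151: 4. Equal to 151: 1.
PR = 5/7 × 100 = 71.4

71.4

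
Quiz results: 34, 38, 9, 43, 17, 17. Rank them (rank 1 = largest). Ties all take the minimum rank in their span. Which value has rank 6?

Sorted (descending): 43, 38, 34, 17, 17, 9
The 2 values of 17 occupy positions 4–5 → each gets rank 4.
Rank 6 → value 9.

9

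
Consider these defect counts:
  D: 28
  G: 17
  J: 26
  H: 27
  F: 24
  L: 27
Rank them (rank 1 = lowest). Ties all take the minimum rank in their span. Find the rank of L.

4

Sorted (ascending): 17, 24, 26, 27, 27, 28
The 2 values of 27 occupy positions 4–5 → each gets rank 4.
L has value 27 → rank 4.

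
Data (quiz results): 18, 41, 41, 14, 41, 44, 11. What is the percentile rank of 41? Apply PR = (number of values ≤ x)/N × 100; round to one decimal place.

85.7

N = 7.
Strictly below 41: 3. Equal to 41: 3.
PR = 6/7 × 100 = 85.7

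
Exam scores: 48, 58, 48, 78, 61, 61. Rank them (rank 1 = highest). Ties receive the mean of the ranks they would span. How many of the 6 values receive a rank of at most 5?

Sorted (descending): 78, 61, 61, 58, 48, 48
The 2 values of 61 occupy positions 2–3 → average rank (2+3)/2 = 2.5.
The 2 values of 48 occupy positions 5–6 → average rank (5+6)/2 = 5.5.
Ranks ≤ 5: {1, 2.5, 2.5, 4} → 4 values.

4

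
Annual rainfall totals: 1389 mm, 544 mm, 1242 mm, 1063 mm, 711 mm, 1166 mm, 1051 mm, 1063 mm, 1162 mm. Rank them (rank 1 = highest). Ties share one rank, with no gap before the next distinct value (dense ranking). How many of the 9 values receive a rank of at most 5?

Sorted (descending): 1389, 1242, 1166, 1162, 1063, 1063, 1051, 711, 544
The 2 values of 1063 share dense rank 5.
Remaining distinct values take the next consecutive integers.
Ranks ≤ 5: {1, 2, 3, 4, 5, 5} → 6 values.

6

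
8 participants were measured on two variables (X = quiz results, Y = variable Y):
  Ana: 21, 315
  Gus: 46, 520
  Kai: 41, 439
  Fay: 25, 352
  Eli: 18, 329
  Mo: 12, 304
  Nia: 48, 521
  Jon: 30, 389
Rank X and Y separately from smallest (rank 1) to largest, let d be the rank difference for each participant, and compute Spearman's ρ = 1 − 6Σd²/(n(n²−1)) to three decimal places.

0.976

Ranks of variable 1: 3, 7, 6, 4, 2, 1, 8, 5
Ranks of variable 2: 2, 7, 6, 4, 3, 1, 8, 5
d = r₁ − r₂: 1, 0, 0, 0, -1, 0, 0, 0
d²: 1, 0, 0, 0, 1, 0, 0, 0; Σd² = 2
ρ = 1 − 6·2/(8·63) = 1 − 12/504 = 0.976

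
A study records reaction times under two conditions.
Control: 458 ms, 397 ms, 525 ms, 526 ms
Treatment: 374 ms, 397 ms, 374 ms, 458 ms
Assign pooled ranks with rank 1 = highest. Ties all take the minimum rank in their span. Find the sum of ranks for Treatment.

22

Sorted (descending): 526, 525, 458, 458, 397, 397, 374, 374
The 2 values of 458 occupy positions 3–4 → each gets rank 3.
The 2 values of 397 occupy positions 5–6 → each gets rank 5.
The 2 values of 374 occupy positions 7–8 → each gets rank 7.
Treatment values → pooled ranks: 374→7, 397→5, 374→7, 458→3
Rank sum = 7 + 5 + 7 + 3 = 22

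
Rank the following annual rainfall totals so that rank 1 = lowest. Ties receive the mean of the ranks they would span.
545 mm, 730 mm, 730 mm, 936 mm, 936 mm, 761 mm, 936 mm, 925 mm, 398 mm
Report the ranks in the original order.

Sorted (ascending): 398, 545, 730, 730, 761, 925, 936, 936, 936
The 2 values of 730 occupy positions 3–4 → average rank (3+4)/2 = 3.5.
The 3 values of 936 occupy positions 7–9 → average rank 8.

2, 3.5, 3.5, 8, 8, 5, 8, 6, 1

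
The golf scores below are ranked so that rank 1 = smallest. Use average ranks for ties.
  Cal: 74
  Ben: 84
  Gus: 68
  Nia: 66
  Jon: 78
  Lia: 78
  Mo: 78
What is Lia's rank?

Sorted (ascending): 66, 68, 74, 78, 78, 78, 84
The 3 values of 78 occupy positions 4–6 → average rank 5.
Lia has value 78 → rank 5.

5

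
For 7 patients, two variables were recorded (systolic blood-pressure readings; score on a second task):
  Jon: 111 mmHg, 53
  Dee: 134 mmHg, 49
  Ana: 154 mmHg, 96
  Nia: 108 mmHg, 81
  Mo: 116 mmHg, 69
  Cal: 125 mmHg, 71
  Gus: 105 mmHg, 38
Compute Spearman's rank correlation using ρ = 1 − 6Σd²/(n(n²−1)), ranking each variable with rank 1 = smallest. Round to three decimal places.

0.429

Ranks of variable 1: 3, 6, 7, 2, 4, 5, 1
Ranks of variable 2: 3, 2, 7, 6, 4, 5, 1
d = r₁ − r₂: 0, 4, 0, -4, 0, 0, 0
d²: 0, 16, 0, 16, 0, 0, 0; Σd² = 32
ρ = 1 − 6·32/(7·48) = 1 − 192/336 = 0.429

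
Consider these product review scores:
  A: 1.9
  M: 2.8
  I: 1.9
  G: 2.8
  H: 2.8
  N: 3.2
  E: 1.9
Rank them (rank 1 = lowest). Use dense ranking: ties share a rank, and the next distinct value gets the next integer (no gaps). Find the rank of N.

3

Sorted (ascending): 1.9, 1.9, 1.9, 2.8, 2.8, 2.8, 3.2
The 3 values of 1.9 share dense rank 1.
The 3 values of 2.8 share dense rank 2.
Remaining distinct values take the next consecutive integers.
N has value 3.2 → rank 3.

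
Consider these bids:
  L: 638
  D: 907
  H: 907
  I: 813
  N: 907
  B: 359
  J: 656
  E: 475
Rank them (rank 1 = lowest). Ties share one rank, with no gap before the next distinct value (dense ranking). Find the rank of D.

6

Sorted (ascending): 359, 475, 638, 656, 813, 907, 907, 907
The 3 values of 907 share dense rank 6.
Remaining distinct values take the next consecutive integers.
D has value 907 → rank 6.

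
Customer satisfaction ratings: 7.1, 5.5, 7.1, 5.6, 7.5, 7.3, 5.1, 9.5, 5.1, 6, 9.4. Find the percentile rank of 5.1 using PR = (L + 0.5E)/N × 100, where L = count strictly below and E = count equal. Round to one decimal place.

N = 11.
Strictly below 5.1: 0. Equal to 5.1: 2.
PR = (0 + 0.5·2)/11 × 100 = 9.1

9.1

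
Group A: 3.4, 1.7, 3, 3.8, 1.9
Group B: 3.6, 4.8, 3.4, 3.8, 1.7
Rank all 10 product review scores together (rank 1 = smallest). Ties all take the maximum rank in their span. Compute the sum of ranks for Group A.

24

Sorted (ascending): 1.7, 1.7, 1.9, 3, 3.4, 3.4, 3.6, 3.8, 3.8, 4.8
The 2 values of 1.7 occupy positions 1–2 → each gets rank 2.
The 2 values of 3.4 occupy positions 5–6 → each gets rank 6.
The 2 values of 3.8 occupy positions 8–9 → each gets rank 9.
Group A values → pooled ranks: 3.4→6, 1.7→2, 3→4, 3.8→9, 1.9→3
Rank sum = 6 + 2 + 4 + 9 + 3 = 24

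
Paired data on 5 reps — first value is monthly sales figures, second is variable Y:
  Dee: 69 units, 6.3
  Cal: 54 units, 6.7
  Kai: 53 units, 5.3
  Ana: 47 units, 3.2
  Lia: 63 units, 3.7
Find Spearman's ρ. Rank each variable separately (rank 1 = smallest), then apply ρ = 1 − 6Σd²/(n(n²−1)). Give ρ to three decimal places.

0.500

Ranks of variable 1: 5, 3, 2, 1, 4
Ranks of variable 2: 4, 5, 3, 1, 2
d = r₁ − r₂: 1, -2, -1, 0, 2
d²: 1, 4, 1, 0, 4; Σd² = 10
ρ = 1 − 6·10/(5·24) = 1 − 60/120 = 0.500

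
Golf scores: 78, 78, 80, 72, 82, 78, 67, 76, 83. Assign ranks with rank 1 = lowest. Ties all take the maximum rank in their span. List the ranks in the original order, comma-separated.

Sorted (ascending): 67, 72, 76, 78, 78, 78, 80, 82, 83
The 3 values of 78 occupy positions 4–6 → each gets rank 6.

6, 6, 7, 2, 8, 6, 1, 3, 9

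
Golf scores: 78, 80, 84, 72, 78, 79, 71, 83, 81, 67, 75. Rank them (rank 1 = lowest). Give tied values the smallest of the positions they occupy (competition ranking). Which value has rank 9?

Sorted (ascending): 67, 71, 72, 75, 78, 78, 79, 80, 81, 83, 84
The 2 values of 78 occupy positions 5–6 → each gets rank 5.
Rank 9 → value 81.

81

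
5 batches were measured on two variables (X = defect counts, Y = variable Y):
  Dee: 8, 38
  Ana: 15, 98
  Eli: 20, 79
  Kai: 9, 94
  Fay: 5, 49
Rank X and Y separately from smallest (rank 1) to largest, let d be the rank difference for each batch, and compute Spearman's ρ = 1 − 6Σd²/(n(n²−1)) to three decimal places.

0.600

Ranks of variable 1: 2, 4, 5, 3, 1
Ranks of variable 2: 1, 5, 3, 4, 2
d = r₁ − r₂: 1, -1, 2, -1, -1
d²: 1, 1, 4, 1, 1; Σd² = 8
ρ = 1 − 6·8/(5·24) = 1 − 48/120 = 0.600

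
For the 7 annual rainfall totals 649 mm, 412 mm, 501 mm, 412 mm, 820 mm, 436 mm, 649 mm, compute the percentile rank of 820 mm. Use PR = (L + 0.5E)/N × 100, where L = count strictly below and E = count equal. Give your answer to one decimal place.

N = 7.
Strictly below 820: 6. Equal to 820: 1.
PR = (6 + 0.5·1)/7 × 100 = 92.9

92.9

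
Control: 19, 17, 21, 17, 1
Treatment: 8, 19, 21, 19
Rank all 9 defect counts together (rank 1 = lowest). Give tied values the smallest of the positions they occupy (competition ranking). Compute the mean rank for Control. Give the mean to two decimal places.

Sorted (ascending): 1, 8, 17, 17, 19, 19, 19, 21, 21
The 2 values of 17 occupy positions 3–4 → each gets rank 3.
The 3 values of 19 occupy positions 5–7 → each gets rank 5.
The 2 values of 21 occupy positions 8–9 → each gets rank 8.
Control values → pooled ranks: 19→5, 17→3, 21→8, 17→3, 1→1
Mean rank = (5 + 3 + 8 + 3 + 1) / 5 = 4.00

4.00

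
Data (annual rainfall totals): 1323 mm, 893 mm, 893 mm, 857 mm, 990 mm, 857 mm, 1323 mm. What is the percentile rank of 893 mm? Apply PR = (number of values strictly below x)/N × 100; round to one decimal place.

N = 7.
Strictly below 893: 2. Equal to 893: 2.
PR = 2/7 × 100 = 28.6

28.6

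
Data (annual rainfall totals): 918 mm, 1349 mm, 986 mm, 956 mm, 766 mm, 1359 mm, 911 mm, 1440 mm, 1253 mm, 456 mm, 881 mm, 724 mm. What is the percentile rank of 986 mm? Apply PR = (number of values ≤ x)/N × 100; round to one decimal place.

N = 12.
Strictly below 986: 7. Equal to 986: 1.
PR = 8/12 × 100 = 66.7

66.7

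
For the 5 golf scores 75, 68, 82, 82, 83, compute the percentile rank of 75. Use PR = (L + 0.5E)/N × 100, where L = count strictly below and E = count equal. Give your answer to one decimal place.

30.0

N = 5.
Strictly below 75: 1. Equal to 75: 1.
PR = (1 + 0.5·1)/5 × 100 = 30.0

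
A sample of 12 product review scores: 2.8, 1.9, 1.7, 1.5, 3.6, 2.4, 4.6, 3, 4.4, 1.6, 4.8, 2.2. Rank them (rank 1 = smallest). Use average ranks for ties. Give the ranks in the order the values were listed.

7, 4, 3, 1, 9, 6, 11, 8, 10, 2, 12, 5

Sorted (ascending): 1.5, 1.6, 1.7, 1.9, 2.2, 2.4, 2.8, 3, 3.6, 4.4, 4.6, 4.8
No ties — each value takes its position as its rank.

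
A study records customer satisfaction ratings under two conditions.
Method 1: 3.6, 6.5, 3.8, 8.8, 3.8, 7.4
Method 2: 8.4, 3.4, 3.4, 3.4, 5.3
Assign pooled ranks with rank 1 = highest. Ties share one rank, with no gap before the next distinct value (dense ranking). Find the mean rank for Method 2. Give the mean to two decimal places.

Sorted (descending): 8.8, 8.4, 7.4, 6.5, 5.3, 3.8, 3.8, 3.6, 3.4, 3.4, 3.4
The 2 values of 3.8 share dense rank 6.
The 3 values of 3.4 share dense rank 8.
Remaining distinct values take the next consecutive integers.
Method 2 values → pooled ranks: 8.4→2, 3.4→8, 3.4→8, 3.4→8, 5.3→5
Mean rank = (2 + 8 + 8 + 8 + 5) / 5 = 6.20

6.20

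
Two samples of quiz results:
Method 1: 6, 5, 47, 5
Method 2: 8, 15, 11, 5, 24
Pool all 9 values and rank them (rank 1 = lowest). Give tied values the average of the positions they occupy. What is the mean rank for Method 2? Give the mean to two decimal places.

5.60

Sorted (ascending): 5, 5, 5, 6, 8, 11, 15, 24, 47
The 3 values of 5 occupy positions 1–3 → average rank 2.
Method 2 values → pooled ranks: 8→5, 15→7, 11→6, 5→2, 24→8
Mean rank = (5 + 7 + 6 + 2 + 8) / 5 = 5.60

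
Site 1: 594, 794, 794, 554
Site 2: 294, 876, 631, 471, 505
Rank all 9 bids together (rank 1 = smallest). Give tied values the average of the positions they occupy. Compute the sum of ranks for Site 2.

21

Sorted (ascending): 294, 471, 505, 554, 594, 631, 794, 794, 876
The 2 values of 794 occupy positions 7–8 → average rank (7+8)/2 = 7.5.
Site 2 values → pooled ranks: 294→1, 876→9, 631→6, 471→2, 505→3
Rank sum = 1 + 9 + 6 + 2 + 3 = 21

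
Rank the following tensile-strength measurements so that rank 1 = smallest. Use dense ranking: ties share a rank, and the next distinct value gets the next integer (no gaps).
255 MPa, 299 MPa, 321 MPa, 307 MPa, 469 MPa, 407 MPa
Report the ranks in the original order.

1, 2, 4, 3, 6, 5

Sorted (ascending): 255, 299, 307, 321, 407, 469
No ties — each value takes its position as its rank.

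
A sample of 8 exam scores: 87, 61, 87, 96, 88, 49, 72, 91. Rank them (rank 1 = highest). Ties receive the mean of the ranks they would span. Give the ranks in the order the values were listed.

Sorted (descending): 96, 91, 88, 87, 87, 72, 61, 49
The 2 values of 87 occupy positions 4–5 → average rank (4+5)/2 = 4.5.

4.5, 7, 4.5, 1, 3, 8, 6, 2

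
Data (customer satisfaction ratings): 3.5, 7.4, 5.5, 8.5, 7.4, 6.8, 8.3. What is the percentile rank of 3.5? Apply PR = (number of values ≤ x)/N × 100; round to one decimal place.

14.3

N = 7.
Strictly below 3.5: 0. Equal to 3.5: 1.
PR = 1/7 × 100 = 14.3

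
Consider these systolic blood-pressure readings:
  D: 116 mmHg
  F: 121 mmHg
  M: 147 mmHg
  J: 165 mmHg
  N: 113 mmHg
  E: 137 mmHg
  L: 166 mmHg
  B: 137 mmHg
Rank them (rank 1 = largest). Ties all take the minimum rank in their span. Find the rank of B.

Sorted (descending): 166, 165, 147, 137, 137, 121, 116, 113
The 2 values of 137 occupy positions 4–5 → each gets rank 4.
B has value 137 mmHg → rank 4.

4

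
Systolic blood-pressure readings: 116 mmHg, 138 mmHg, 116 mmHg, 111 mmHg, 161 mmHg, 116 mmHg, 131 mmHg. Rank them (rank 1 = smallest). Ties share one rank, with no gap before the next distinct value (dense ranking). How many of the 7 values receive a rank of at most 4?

6

Sorted (ascending): 111, 116, 116, 116, 131, 138, 161
The 3 values of 116 share dense rank 2.
Remaining distinct values take the next consecutive integers.
Ranks ≤ 4: {1, 2, 2, 2, 3, 4} → 6 values.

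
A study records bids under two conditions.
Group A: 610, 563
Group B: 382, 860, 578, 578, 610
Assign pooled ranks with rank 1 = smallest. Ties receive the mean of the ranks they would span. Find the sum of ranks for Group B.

20.5

Sorted (ascending): 382, 563, 578, 578, 610, 610, 860
The 2 values of 578 occupy positions 3–4 → average rank (3+4)/2 = 3.5.
The 2 values of 610 occupy positions 5–6 → average rank (5+6)/2 = 5.5.
Group B values → pooled ranks: 382→1, 860→7, 578→3.5, 578→3.5, 610→5.5
Rank sum = 1 + 7 + 3.5 + 3.5 + 5.5 = 20.5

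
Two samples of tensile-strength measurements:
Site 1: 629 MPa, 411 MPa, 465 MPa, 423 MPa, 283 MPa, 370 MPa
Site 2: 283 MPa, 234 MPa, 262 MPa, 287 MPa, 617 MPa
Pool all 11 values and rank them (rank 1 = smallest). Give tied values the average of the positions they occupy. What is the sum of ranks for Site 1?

44.5

Sorted (ascending): 234, 262, 283, 283, 287, 370, 411, 423, 465, 617, 629
The 2 values of 283 occupy positions 3–4 → average rank (3+4)/2 = 3.5.
Site 1 values → pooled ranks: 629→11, 411→7, 465→9, 423→8, 283→3.5, 370→6
Rank sum = 11 + 7 + 9 + 8 + 3.5 + 6 = 44.5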